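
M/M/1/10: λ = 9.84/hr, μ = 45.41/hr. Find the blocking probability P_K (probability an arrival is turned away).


ρ = λ/μ = 9.84/45.41 = 0.2167
P_K = (1−ρ)ρ^K/(1−ρ^(K+1)) = (0.7833·0.0000002283)/(1 − 0.00000004946)
= 0.0000001788/1.000000 = 0.0000001788

Final: 0.0000001788


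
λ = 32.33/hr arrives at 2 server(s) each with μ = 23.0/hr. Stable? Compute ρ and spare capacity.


Total capacity cμ = 2·23.0 = 46.00/hr
ρ = λ/(cμ) = 32.33/46.00 = 0.7028
Stable ⇔ ρ < 1: YES
Spare capacity = cμ − λ = 46.00 − 32.33 = 13.67/hr

Final: ρ = 0.7028; stable; margin = 13.67/hr


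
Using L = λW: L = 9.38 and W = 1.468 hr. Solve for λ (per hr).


λ = L/W = 9.38/1.468 = 6.3896 /hr

Final: 6.3896 /hr


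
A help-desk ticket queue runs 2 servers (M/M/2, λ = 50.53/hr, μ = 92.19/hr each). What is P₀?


a = λ/μ = 50.53/92.19 = 0.5481; ρ = a/c = 0.2741
Σ_{k=0}^{1} a^k/k! (terms k=0..1) = 1.00000 + 0.54811 = 1.54811
Tail: a^2/(2!(1−ρ)) = 0.30042/(2·0.7259) = 0.20692
P₀ = 1/(1.54811 + 0.20692) = 1/1.75502 = 0.569793

Final: 0.569793


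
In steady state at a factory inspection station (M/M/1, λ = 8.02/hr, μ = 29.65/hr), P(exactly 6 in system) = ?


ρ = 8.02/29.65 = 0.2705
P_n = (1−ρ)·ρ^n = (1 − 0.2705)·0.2705^6 = 0.7295·0.0003916 = 0.0002857

Final: 0.0002857


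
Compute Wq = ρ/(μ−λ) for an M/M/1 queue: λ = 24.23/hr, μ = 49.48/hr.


ρ = 24.23/49.48 = 0.4897
Wq = ρ/(μ−λ) = 0.4897/(49.48 − 24.23) = 0.4897/25.25 = 0.01939 hr

Final: 0.01939 hr


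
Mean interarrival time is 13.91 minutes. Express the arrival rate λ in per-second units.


λ = 1/(interarrival time) in consistent units.
1 second = 0.0166667 min, so λ = 0.0166667/13.91 = 0.001198 per second

Final: 0.001198 /sec


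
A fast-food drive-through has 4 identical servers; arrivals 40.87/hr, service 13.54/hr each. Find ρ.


ρ = λ/(cμ) = 40.87/(4·13.54) = 40.87/54.16 = 0.7546

Final: 0.7546


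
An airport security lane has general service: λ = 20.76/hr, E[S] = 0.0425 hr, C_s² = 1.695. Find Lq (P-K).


ρ = λ·E[S] = 20.76·0.0425 = 0.8823
Lq = ρ²(1+C_s²)/(2(1−ρ)) = 0.7785·(1+1.695)/(2·0.1177)
= 0.7785·2.6950/0.2354 = 8.91220

Final: 8.91220


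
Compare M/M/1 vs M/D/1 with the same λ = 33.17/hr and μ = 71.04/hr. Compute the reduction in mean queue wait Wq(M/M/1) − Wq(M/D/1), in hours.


ρ = 33.17/71.04 = 0.4669
Wq(M/M/1) = ρ/(μ−λ) = 0.4669/37.87 = 0.01233 hr
Wq(M/D/1) = ρ/(2(μ−λ)) = 0.006165 hr
Savings = 0.01233 − 0.006165 = 0.006165 hr

Final: 0.006165 hr


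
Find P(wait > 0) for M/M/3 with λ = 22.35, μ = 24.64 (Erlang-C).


a = λ/μ = 0.9071; ρ = a/3 = 0.3024
P₀ = 0.400524 (from M/M/c formula)
C(c,a) = [a^c/(c!(1−ρ))]·P₀ = [0.74629/(6·0.6976)]·0.400524
= 0.17829·0.400524 = 0.071409

Final: 0.071409


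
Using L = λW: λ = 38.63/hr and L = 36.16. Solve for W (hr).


W = L/λ = 36.16/38.63 = 0.9361 hr

Final: 0.9361 hr


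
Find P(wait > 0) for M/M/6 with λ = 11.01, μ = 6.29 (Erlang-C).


a = λ/μ = 1.7504; ρ = a/6 = 0.2917
P₀ = 0.173591 (from M/M/c formula)
C(c,a) = [a^c/(c!(1−ρ))]·P₀ = [28.76206/(720·0.7083)]·0.173591
= 0.05640·0.173591 = 0.009791

Final: 0.009791


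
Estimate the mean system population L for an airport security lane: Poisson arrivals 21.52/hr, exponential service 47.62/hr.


ρ = λ/μ = 21.52/47.62 = 0.4519
L = ρ/(1−ρ) = 0.4519/(1 − 0.4519) = 0.4519/0.5481 = 0.8245

Final: 0.8245


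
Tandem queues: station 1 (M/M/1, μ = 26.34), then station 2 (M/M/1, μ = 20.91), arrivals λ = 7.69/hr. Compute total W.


Each node sees arrival rate λ = 7.69/hr (tandem ⇒ throughput preserved).
W₁ = 1/(μ₁−λ) = 1/(26.34−7.69) = 0.05362 hr
W₂ = 1/(μ₂−λ) = 1/(20.91−7.69) = 0.07564 hr
W_total = W₁ + W₂ = 0.05362 + 0.07564 = 0.12926 hr

Final: 0.12926 hr


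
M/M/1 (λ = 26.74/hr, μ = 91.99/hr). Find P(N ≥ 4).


ρ = 26.74/91.99 = 0.2907
P(N ≥ n) = ρ^n = 0.2907^4 = 0.007140

Final: 0.007140


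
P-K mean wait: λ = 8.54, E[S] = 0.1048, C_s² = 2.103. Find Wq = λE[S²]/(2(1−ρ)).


ρ = λ·E[S] = 8.54·0.1048 = 0.8950
E[S²] = E[S]²(1+C_s²) = 0.1048²·(1+2.103) = 0.034080
Wq = λ·E[S²]/(2(1−ρ)) = 8.54·0.034080/(2·0.1050) = 1.38583 hr

Final: 1.38583 hr


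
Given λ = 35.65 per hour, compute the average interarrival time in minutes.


Mean interarrival time = 1/λ = 1/35.65 hour = 0.02805 hour
In minutes: 0.02805 × 60 = 1.6830 min

Final: 1.6830 min


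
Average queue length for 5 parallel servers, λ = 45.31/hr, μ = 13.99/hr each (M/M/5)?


a = λ/μ = 3.2387; ρ = a/5 = 0.6477
P₀ = 0.035511
Lq = P₀·a^c·ρ / (c!·(1−ρ)²) = 0.035511·356.35408·0.6477/(120·0.12408)
= 0.55050

Final: 0.55050


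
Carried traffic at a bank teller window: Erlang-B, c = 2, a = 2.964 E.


B(2,2.964) = 0.525647 (Erlang-B)
Carried load = a(1 − B) = 2.964·(1 − 0.525647) = 2.964·0.474353 = 1.4060 E

Final: 1.4060 Erlangs


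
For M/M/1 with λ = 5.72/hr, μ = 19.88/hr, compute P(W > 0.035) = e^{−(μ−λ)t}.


W ~ Exponential(μ−λ) for M/M/1.
μ − λ = 19.88 − 5.72 = 14.1600
P(W > t) = e^{−(μ−λ)t} = e^{−0.4956} = 0.609205

Final: 0.609205


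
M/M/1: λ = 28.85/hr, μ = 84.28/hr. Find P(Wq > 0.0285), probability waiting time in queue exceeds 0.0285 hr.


ρ = 28.85/84.28 = 0.3423
P(Wq > t) = ρ·e^{−(μ−λ)t} = 0.3423·e^{−1.5798}
= 0.3423·0.206026 = 0.070525

Final: 0.070525


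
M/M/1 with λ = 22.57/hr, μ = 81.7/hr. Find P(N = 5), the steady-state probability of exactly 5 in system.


ρ = 22.57/81.7 = 0.2763
P_n = (1−ρ)·ρ^n = (1 − 0.2763)·0.2763^5 = 0.7237·0.001609 = 0.001164

Final: 0.001164


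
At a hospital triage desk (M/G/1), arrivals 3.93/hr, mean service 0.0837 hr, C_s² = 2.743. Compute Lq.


ρ = λ·E[S] = 3.93·0.0837 = 0.3289
Lq = ρ²(1+C_s²)/(2(1−ρ)) = 0.1082·(1+2.743)/(2·0.6711)
= 0.1082·3.7430/1.3421 = 0.30176

Final: 0.30176


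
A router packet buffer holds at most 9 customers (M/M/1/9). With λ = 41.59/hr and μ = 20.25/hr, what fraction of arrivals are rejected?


ρ = λ/μ = 41.59/20.25 = 2.0538
P_K = (1−ρ)ρ^K/(1−ρ^(K+1)) = (-1.0538·650.242026)/(1 − 1335.484735)
= -685.242708/-1334.484735 = 0.513489

Final: 0.513489


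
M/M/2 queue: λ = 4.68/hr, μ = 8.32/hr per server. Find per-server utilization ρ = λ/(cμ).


ρ = λ/(cμ) = 4.68/(2·8.32) = 4.68/16.64 = 0.2812

Final: 0.2812


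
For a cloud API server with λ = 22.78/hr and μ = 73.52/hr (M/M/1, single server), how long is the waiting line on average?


ρ = 22.78/73.52 = 0.3098
Lq = ρ²/(1−ρ) = 0.09601/0.6902 = 0.1391

Final: 0.1391


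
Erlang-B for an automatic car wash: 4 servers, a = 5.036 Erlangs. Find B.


B(c,a) = (a^c/c!) / Σ_{k=0}^{c} a^k/k!
a^4/4! = 26.799806
Σ terms (k=0..4): 1.00000 + 5.03600 + 12.68065 + 21.28658 + 26.79981 = 66.803035
B = 26.799806/66.803035 = 0.401176

Final: 0.401176


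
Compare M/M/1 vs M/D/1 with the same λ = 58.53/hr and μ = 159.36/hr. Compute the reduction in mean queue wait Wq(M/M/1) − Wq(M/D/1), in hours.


ρ = 58.53/159.36 = 0.3673
Wq(M/M/1) = ρ/(μ−λ) = 0.3673/100.83 = 0.003643 hr
Wq(M/D/1) = ρ/(2(μ−λ)) = 0.001821 hr
Savings = 0.003643 − 0.001821 = 0.001821 hr

Final: 0.001821 hr


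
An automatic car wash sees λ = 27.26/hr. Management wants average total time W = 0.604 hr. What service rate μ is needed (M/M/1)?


W = 1/(μ−λ) ⇒ μ − λ = 1/W = 1/0.604 = 1.6556
μ = λ + 1/W = 27.26 + 1.6556 = 28.9156 per hr

Final: 28.9156 /hr


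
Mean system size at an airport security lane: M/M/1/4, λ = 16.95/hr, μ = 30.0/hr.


ρ = 16.95/30.0 = 0.5650
L = ρ[1 − (K+1)ρ^K + Kρ^(K+1)] / [(1−ρ)(1−ρ^(K+1))]
Numerator: 0.5650·(1 − 5·0.101905 + 4·0.057576) = 0.407241
Denominator: (0.4350)·(0.942424) = 0.409954
L = 0.407241/0.409954 = 0.9934

Final: 0.9934


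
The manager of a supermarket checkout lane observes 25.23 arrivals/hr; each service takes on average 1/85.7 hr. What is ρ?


ρ = λ/μ = 25.23/85.7 = 0.2944

Final: 0.2944


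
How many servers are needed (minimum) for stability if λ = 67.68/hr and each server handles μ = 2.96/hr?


Stability requires cμ > λ ⇔ c > λ/μ.
λ/μ = 67.68/2.96 = 22.8649
Minimum integer c = ⌊22.8649⌋ + 1 = 23
Check: 23·2.96 = 68.08 > 67.68, while 22·2.96 = 65.12 ≤ 67.68

Final: 23 servers


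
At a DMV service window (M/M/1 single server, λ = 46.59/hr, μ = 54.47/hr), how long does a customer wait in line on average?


ρ = 46.59/54.47 = 0.8553
Wq = ρ/(μ−λ) = 0.8553/(54.47 − 46.59) = 0.8553/7.88 = 0.1085 hr

Final: 0.1085 hr


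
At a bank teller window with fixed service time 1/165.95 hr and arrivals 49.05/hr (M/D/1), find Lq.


ρ = 49.05/165.95 = 0.2956
M/D/1: Lq = ρ²/(2(1−ρ)) = 0.08736/(2·0.7044) = 0.06201

Final: 0.06201


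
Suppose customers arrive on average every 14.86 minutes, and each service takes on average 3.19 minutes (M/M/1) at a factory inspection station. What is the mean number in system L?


λ = 60/14.86 = 4.0377 /hr
μ = 60/3.19 = 18.8088 /hr
ρ = λ/μ = 4.0377/18.8088 = 0.2147
L = ρ/(1−ρ) = 0.2147/0.7853 = 0.2734

Final: 0.2734


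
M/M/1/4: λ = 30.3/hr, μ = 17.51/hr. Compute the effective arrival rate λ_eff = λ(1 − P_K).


ρ = 1.7304; P_K = (1−ρ)ρ^4/(1−ρ^5) = 0.451191
λ_eff = λ(1 − P_K) = 30.3·(1 − 0.451191) = 30.3·0.548809 = 16.6289 /hr

Final: 16.6289 /hr


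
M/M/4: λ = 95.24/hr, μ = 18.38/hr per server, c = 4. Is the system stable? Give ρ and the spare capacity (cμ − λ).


Total capacity cμ = 4·18.38 = 73.52/hr
ρ = λ/(cμ) = 95.24/73.52 = 1.2954
Stable ⇔ ρ < 1: NO
Spare capacity = cμ − λ = 73.52 − 95.24 = -21.72/hr

Final: ρ = 1.2954; unstable; margin = -21.72/hr


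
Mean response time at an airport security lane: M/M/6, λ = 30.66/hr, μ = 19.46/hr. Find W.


a = 1.5755; ρ = 0.2626; P₀ = 0.206825
Lq = P₀·a^c·ρ/(c!(1−ρ)²) = 0.002122
Wq = Lq/λ = 0.002122/30.66 = 0.00006920 hr
W = Wq + 1/μ = 0.00006920 + 0.05139 = 0.05146 hr

Final: 0.05146 hr


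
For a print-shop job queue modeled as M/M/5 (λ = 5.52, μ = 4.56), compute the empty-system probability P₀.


a = λ/μ = 5.52/4.56 = 1.2105; ρ = a/c = 0.2421
Σ_{k=0}^{4} a^k/k! (terms k=0..4) = 1.00000 + 1.21053 + 0.73269 + 0.29565 + 0.08947 = 3.32833
Tail: a^5/(5!(1−ρ)) = 2.59939/(120·0.7579) = 0.02858
P₀ = 1/(3.32833 + 0.02858) = 1/3.35691 = 0.297893

Final: 0.297893


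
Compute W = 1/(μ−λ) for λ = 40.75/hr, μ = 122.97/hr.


W = 1/(μ−λ) = 1/(122.97 − 40.75) = 1/82.22 = 0.01216 hr

Final: 0.01216 hr


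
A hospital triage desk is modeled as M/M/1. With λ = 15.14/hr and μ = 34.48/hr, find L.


ρ = λ/μ = 15.14/34.48 = 0.4391
L = ρ/(1−ρ) = 0.4391/(1 − 0.4391) = 0.4391/0.5609 = 0.7828

Final: 0.7828


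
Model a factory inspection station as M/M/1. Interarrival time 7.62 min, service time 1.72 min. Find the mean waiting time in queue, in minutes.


λ = 60/7.62 = 7.8740 /hr
μ = 60/1.72 = 34.8837 /hr
ρ = λ/μ = 7.8740/34.8837 = 0.2257
Wq = ρ/(μ−λ) = 0.2257/(34.8837−7.8740) = 0.008357 hr
In minutes: 0.008357·60 = 0.5014 min

Final: 0.5014 min


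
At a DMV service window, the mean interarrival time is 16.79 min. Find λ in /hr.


λ = 1/(interarrival time) in consistent units.
1 hour = 60 min, so λ = 60/16.79 = 3.5736 per hour

Final: 3.5736 /hr


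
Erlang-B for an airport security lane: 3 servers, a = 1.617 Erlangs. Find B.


B(c,a) = (a^c/c!) / Σ_{k=0}^{c} a^k/k!
a^3/3! = 0.704659
Σ terms (k=0..3): 1.00000 + 1.61700 + 1.30734 + 0.70466 = 4.629003
B = 0.704659/4.629003 = 0.152227

Final: 0.152227


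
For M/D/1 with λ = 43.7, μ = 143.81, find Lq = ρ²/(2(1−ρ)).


ρ = 43.7/143.81 = 0.3039
M/D/1: Lq = ρ²/(2(1−ρ)) = 0.09234/(2·0.6961) = 0.06632

Final: 0.06632


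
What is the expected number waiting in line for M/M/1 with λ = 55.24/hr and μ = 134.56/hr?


ρ = 55.24/134.56 = 0.4105
Lq = ρ²/(1−ρ) = 0.1685/0.5895 = 0.2859

Final: 0.2859


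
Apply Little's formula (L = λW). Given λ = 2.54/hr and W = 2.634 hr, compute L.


L = λW = 2.54·2.634 = 6.6904

Final: 6.6904


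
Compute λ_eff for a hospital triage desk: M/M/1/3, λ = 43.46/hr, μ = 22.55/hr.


ρ = 1.9273; P_K = (1−ρ)ρ^3/(1−ρ^4) = 0.518730
λ_eff = λ(1 − P_K) = 43.46·(1 − 0.518730) = 43.46·0.481270 = 20.9160 /hr

Final: 20.9160 /hr


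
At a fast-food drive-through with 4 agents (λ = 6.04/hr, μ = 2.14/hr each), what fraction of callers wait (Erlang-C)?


a = λ/μ = 2.8224; ρ = a/4 = 0.7056
P₀ = 0.048699 (from M/M/c formula)
C(c,a) = [a^c/(c!(1−ρ))]·P₀ = [63.45892/(24·0.2944)]·0.048699
= 8.98162·0.048699 = 0.437394

Final: 0.437394


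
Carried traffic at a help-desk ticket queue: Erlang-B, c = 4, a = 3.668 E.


B(4,3.668) = 0.277675 (Erlang-B)
Carried load = a(1 − B) = 3.668·(1 − 0.277675) = 3.668·0.722325 = 2.6495 E

Final: 2.6495 Erlangs


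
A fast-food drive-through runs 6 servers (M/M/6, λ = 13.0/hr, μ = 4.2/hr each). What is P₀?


a = λ/μ = 13.0/4.2 = 3.0952; ρ = a/c = 0.5159
Σ_{k=0}^{5} a^k/k! (terms k=0..5) = 1.00000 + 3.09524 + 4.79025 + 4.94232 + 3.82441 + 2.36749 = 20.01972
Tail: a^6/(6!(1−ρ)) = 879.35527/(720·0.4841) = 2.52274
P₀ = 1/(20.01972 + 2.52274) = 1/22.54246 = 0.044361

Final: 0.044361


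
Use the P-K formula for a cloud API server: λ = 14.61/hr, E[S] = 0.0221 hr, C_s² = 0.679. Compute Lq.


ρ = λ·E[S] = 14.61·0.0221 = 0.3229
Lq = ρ²(1+C_s²)/(2(1−ρ)) = 0.1043·(1+0.679)/(2·0.6771)
= 0.1043·1.6790/1.3542 = 0.12925

Final: 0.12925


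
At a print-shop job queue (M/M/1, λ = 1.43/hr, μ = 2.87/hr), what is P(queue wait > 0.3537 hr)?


ρ = 1.43/2.87 = 0.4983
P(Wq > t) = ρ·e^{−(μ−λ)t} = 0.4983·e^{−0.5093}
= 0.4983·0.600899 = 0.299403

Final: 0.299403


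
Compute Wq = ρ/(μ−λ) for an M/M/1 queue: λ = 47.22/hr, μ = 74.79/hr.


ρ = 47.22/74.79 = 0.6314
Wq = ρ/(μ−λ) = 0.6314/(74.79 − 47.22) = 0.6314/27.57 = 0.02290 hr

Final: 0.02290 hr


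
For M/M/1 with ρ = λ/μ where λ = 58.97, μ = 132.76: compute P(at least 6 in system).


ρ = 58.97/132.76 = 0.4442
P(N ≥ n) = ρ^n = 0.4442^6 = 0.007680

Final: 0.007680


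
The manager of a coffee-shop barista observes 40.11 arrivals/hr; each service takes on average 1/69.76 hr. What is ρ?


ρ = λ/μ = 40.11/69.76 = 0.5750

Final: 0.5750


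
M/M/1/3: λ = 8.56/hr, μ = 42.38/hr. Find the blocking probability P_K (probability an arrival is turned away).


ρ = λ/μ = 8.56/42.38 = 0.2020
P_K = (1−ρ)ρ^K/(1−ρ^(K+1)) = (0.7980·0.008240)/(1 − 0.001664)
= 0.006576/0.998336 = 0.006587

Final: 0.006587


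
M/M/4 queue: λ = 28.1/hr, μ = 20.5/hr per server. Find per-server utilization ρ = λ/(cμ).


ρ = λ/(cμ) = 28.1/(4·20.5) = 28.1/82.00 = 0.3427

Final: 0.3427


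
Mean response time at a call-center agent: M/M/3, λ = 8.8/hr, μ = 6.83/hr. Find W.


a = 1.2884; ρ = 0.4295; P₀ = 0.267144
Lq = P₀·a^c·ρ/(c!(1−ρ)²) = 0.12565
Wq = Lq/λ = 0.12565/8.8 = 0.01428 hr
W = Wq + 1/μ = 0.01428 + 0.14641 = 0.16069 hr

Final: 0.16069 hr


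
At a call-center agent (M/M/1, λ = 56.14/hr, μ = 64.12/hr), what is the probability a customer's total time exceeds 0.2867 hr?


W ~ Exponential(μ−λ) for M/M/1.
μ − λ = 64.12 − 56.14 = 7.9800
P(W > t) = e^{−(μ−λ)t} = e^{−2.2879} = 0.101483

Final: 0.101483


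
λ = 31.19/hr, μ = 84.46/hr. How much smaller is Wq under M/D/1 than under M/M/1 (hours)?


ρ = 31.19/84.46 = 0.3693
Wq(M/M/1) = ρ/(μ−λ) = 0.3693/53.27 = 0.006932 hr
Wq(M/D/1) = ρ/(2(μ−λ)) = 0.003466 hr
Savings = 0.006932 − 0.003466 = 0.003466 hr

Final: 0.003466 hr


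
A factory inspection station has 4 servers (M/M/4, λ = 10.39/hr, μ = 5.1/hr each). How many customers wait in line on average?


a = λ/μ = 2.0373; ρ = a/4 = 0.5093
P₀ = 0.125244
Lq = P₀·a^c·ρ / (c!·(1−ρ)²) = 0.125244·17.22588·0.5093/(24·0.24077)
= 0.19015

Final: 0.19015


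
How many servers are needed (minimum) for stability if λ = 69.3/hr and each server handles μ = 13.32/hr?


Stability requires cμ > λ ⇔ c > λ/μ.
λ/μ = 69.3/13.32 = 5.2027
Minimum integer c = ⌊5.2027⌋ + 1 = 6
Check: 6·13.32 = 79.92 > 69.3, while 5·13.32 = 66.60 ≤ 69.3

Final: 6 servers


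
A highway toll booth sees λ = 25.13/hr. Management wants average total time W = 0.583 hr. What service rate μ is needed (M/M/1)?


W = 1/(μ−λ) ⇒ μ − λ = 1/W = 1/0.583 = 1.7153
μ = λ + 1/W = 25.13 + 1.7153 = 26.8453 per hr

Final: 26.8453 /hr


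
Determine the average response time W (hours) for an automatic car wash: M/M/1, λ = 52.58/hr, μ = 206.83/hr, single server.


W = 1/(μ−λ) = 1/(206.83 − 52.58) = 1/154.25 = 0.006483 hr

Final: 0.006483 hr


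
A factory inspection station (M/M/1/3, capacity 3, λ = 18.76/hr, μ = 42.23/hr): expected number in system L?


ρ = 18.76/42.23 = 0.4442
L = ρ[1 − (K+1)ρ^K + Kρ^(K+1)] / [(1−ρ)(1−ρ^(K+1))]
Numerator: 0.4442·(1 − 4·0.087667 + 3·0.038945) = 0.340357
Denominator: (0.5558)·(0.961055) = 0.534122
L = 0.340357/0.534122 = 0.6372

Final: 0.6372


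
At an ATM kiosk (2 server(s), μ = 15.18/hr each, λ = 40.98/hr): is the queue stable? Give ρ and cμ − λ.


Total capacity cμ = 2·15.18 = 30.36/hr
ρ = λ/(cμ) = 40.98/30.36 = 1.3498
Stable ⇔ ρ < 1: NO
Spare capacity = cμ − λ = 30.36 − 40.98 = -10.62/hr

Final: ρ = 1.3498; unstable; margin = -10.62/hr


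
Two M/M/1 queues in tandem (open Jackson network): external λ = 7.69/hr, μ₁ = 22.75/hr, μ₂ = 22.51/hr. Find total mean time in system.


Each node sees arrival rate λ = 7.69/hr (tandem ⇒ throughput preserved).
W₁ = 1/(μ₁−λ) = 1/(22.75−7.69) = 0.06640 hr
W₂ = 1/(μ₂−λ) = 1/(22.51−7.69) = 0.06748 hr
W_total = W₁ + W₂ = 0.06640 + 0.06748 = 0.13388 hr

Final: 0.13388 hr


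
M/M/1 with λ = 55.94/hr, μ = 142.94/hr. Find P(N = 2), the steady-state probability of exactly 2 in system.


ρ = 55.94/142.94 = 0.3914
P_n = (1−ρ)·ρ^n = (1 − 0.3914)·0.3914^2 = 0.6086·0.153157 = 0.093219

Final: 0.093219


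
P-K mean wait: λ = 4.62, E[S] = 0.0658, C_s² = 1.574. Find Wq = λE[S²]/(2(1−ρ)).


ρ = λ·E[S] = 4.62·0.0658 = 0.3040
E[S²] = E[S]²(1+C_s²) = 0.0658²·(1+1.574) = 0.011144
Wq = λ·E[S²]/(2(1−ρ)) = 4.62·0.011144/(2·0.6960) = 0.03699 hr

Final: 0.03699 hr


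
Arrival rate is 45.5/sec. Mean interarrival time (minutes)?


Mean interarrival time = 1/λ = 1/45.5 second = 0.02198 second
In minutes: 0.02198 × 0.0166667 = 0.0003663 min

Final: 0.0003663 min


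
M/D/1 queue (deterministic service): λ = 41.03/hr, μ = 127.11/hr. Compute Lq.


ρ = 41.03/127.11 = 0.3228
M/D/1: Lq = ρ²/(2(1−ρ)) = 0.1042/(2·0.6772) = 0.07693

Final: 0.07693


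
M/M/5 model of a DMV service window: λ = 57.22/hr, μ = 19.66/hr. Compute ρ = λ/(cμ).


ρ = λ/(cμ) = 57.22/(5·19.66) = 57.22/98.30 = 0.5821

Final: 0.5821


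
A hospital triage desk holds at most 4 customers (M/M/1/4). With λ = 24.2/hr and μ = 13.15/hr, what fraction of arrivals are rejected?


ρ = λ/μ = 24.2/13.15 = 1.8403
P_K = (1−ρ)ρ^K/(1−ρ^(K+1)) = (-0.8403·11.469869)/(1 − 21.108048)
= -9.638179/-20.108048 = 0.479319

Final: 0.479319


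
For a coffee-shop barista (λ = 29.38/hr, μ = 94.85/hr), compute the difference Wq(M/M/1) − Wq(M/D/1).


ρ = 29.38/94.85 = 0.3098
Wq(M/M/1) = ρ/(μ−λ) = 0.3098/65.47 = 0.004731 hr
Wq(M/D/1) = ρ/(2(μ−λ)) = 0.002366 hr
Savings = 0.004731 − 0.002366 = 0.002366 hr

Final: 0.002366 hr


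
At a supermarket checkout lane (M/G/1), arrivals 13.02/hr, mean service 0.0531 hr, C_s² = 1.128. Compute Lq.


ρ = λ·E[S] = 13.02·0.0531 = 0.6914
Lq = ρ²(1+C_s²)/(2(1−ρ)) = 0.4780·(1+1.128)/(2·0.3086)
= 0.4780·2.1280/0.6173 = 1.64780

Final: 1.64780


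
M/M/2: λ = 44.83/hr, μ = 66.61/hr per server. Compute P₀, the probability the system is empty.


a = λ/μ = 44.83/66.61 = 0.6730; ρ = a/c = 0.3365
Σ_{k=0}^{1} a^k/k! (terms k=0..1) = 1.00000 + 0.67302 = 1.67302
Tail: a^2/(2!(1−ρ)) = 0.45296/(2·0.6635) = 0.34135
P₀ = 1/(1.67302 + 0.34135) = 1/2.01437 = 0.496434

Final: 0.496434


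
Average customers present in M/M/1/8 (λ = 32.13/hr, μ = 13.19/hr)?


ρ = 32.13/13.19 = 2.4359
L = ρ[1 − (K+1)ρ^K + Kρ^(K+1)] / [(1−ρ)(1−ρ^(K+1))]
Numerator: 2.4359·(1 − 9·1239.730940 + 8·3019.905618) = 31673.667487
Denominator: (-1.4359)·(-3018.905618) = 4334.956210
L = 31673.667487/4334.956210 = 7.3066

Final: 7.3066


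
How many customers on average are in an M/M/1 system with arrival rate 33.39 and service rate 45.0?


ρ = λ/μ = 33.39/45.0 = 0.7420
L = ρ/(1−ρ) = 0.7420/(1 − 0.7420) = 0.7420/0.2580 = 2.8760

Final: 2.8760


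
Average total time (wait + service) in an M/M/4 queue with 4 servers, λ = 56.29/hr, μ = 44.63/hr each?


a = 1.2613; ρ = 0.3153; P₀ = 0.282084
Lq = P₀·a^c·ρ/(c!(1−ρ)²) = 0.02001
Wq = Lq/λ = 0.02001/56.29 = 0.0003554 hr
W = Wq + 1/μ = 0.0003554 + 0.02241 = 0.02276 hr

Final: 0.02276 hr


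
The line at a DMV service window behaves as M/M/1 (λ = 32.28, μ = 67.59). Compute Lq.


ρ = 32.28/67.59 = 0.4776
Lq = ρ²/(1−ρ) = 0.2281/0.5224 = 0.4366

Final: 0.4366


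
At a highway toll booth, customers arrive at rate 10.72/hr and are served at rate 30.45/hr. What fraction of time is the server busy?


ρ = λ/μ = 10.72/30.45 = 0.3521

Final: 0.3521


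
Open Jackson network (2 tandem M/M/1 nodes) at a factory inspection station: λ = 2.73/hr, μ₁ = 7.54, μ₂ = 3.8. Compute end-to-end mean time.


Each node sees arrival rate λ = 2.73/hr (tandem ⇒ throughput preserved).
W₁ = 1/(μ₁−λ) = 1/(7.54−2.73) = 0.20790 hr
W₂ = 1/(μ₂−λ) = 1/(3.8−2.73) = 0.93458 hr
W_total = W₁ + W₂ = 0.20790 + 0.93458 = 1.14248 hr

Final: 1.14248 hr


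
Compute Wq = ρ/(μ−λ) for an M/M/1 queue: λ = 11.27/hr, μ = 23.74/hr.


ρ = 11.27/23.74 = 0.4747
Wq = ρ/(μ−λ) = 0.4747/(23.74 − 11.27) = 0.4747/12.47 = 0.03807 hr

Final: 0.03807 hr


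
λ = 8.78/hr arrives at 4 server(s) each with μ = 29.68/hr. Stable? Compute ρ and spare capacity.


Total capacity cμ = 4·29.68 = 118.72/hr
ρ = λ/(cμ) = 8.78/118.72 = 0.07396
Stable ⇔ ρ < 1: YES
Spare capacity = cμ − λ = 118.72 − 8.78 = 109.94/hr

Final: ρ = 0.07396; stable; margin = 109.94/hr


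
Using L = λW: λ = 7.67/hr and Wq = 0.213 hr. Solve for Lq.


Lq = λWq = 7.67·0.213 = 1.6337

Final: 1.6337


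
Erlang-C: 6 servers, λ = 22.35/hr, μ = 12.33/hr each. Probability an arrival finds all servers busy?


a = λ/μ = 1.8127; ρ = a/6 = 0.3021
P₀ = 0.163088 (from M/M/c formula)
C(c,a) = [a^c/(c!(1−ρ))]·P₀ = [35.47208/(720·0.6979)]·0.163088
= 0.07059·0.163088 = 0.011513

Final: 0.011513


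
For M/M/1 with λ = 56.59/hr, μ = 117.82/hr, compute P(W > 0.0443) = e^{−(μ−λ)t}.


W ~ Exponential(μ−λ) for M/M/1.
μ − λ = 117.82 − 56.59 = 61.2300
P(W > t) = e^{−(μ−λ)t} = e^{−2.7125} = 0.066371

Final: 0.066371


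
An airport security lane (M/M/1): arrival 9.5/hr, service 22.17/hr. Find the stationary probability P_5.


ρ = 9.5/22.17 = 0.4285
P_n = (1−ρ)·ρ^n = (1 − 0.4285)·0.4285^5 = 0.5715·0.014447 = 0.008257

Final: 0.008257


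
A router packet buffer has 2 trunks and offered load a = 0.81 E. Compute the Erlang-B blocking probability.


B(c,a) = (a^c/c!) / Σ_{k=0}^{c} a^k/k!
a^2/2! = 0.328050
Σ terms (k=0..2): 1.00000 + 0.81000 + 0.32805 = 2.138050
B = 0.328050/2.138050 = 0.153434

Final: 0.153434


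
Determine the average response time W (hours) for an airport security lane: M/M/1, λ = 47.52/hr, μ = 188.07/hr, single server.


W = 1/(μ−λ) = 1/(188.07 − 47.52) = 1/140.55 = 0.007115 hr

Final: 0.007115 hr


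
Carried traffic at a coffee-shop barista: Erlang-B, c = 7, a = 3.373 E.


B(7,3.373) = 0.034557 (Erlang-B)
Carried load = a(1 − B) = 3.373·(1 − 0.034557) = 3.373·0.965443 = 3.2564 E

Final: 3.2564 Erlangs


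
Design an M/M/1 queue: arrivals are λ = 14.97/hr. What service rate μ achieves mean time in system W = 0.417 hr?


W = 1/(μ−λ) ⇒ μ − λ = 1/W = 1/0.417 = 2.3981
μ = λ + 1/W = 14.97 + 2.3981 = 17.3681 per hr

Final: 17.3681 /hr


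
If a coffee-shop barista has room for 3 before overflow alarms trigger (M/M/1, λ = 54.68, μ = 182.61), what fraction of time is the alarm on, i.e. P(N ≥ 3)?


ρ = 54.68/182.61 = 0.2994
P(N ≥ n) = ρ^n = 0.2994^3 = 0.026848

Final: 0.026848


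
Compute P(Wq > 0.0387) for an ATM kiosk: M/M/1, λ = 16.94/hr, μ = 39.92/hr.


ρ = 16.94/39.92 = 0.4243
P(Wq > t) = ρ·e^{−(μ−λ)t} = 0.4243·e^{−0.8893}
= 0.4243·0.410933 = 0.174379

Final: 0.174379


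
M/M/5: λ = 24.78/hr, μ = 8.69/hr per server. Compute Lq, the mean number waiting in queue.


a = λ/μ = 2.8516; ρ = a/5 = 0.5703
P₀ = 0.054965
Lq = P₀·a^c·ρ / (c!·(1−ρ)²) = 0.054965·188.54179·0.5703/(120·0.18463)
= 0.26676

Final: 0.26676


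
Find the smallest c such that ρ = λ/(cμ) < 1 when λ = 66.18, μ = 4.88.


Stability requires cμ > λ ⇔ c > λ/μ.
λ/μ = 66.18/4.88 = 13.5615
Minimum integer c = ⌊13.5615⌋ + 1 = 14
Check: 14·4.88 = 68.32 > 66.18, while 13·4.88 = 63.44 ≤ 66.18

Final: 14 servers


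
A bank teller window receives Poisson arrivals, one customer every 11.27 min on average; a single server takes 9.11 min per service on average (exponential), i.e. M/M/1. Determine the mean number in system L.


λ = 60/11.27 = 5.3239 /hr
μ = 60/9.11 = 6.5862 /hr
ρ = λ/μ = 5.3239/6.5862 = 0.8083
L = ρ/(1−ρ) = 0.8083/0.1917 = 4.2176

Final: 4.2176


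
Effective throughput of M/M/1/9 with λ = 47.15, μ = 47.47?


ρ = 0.9933; P_K = (1−ρ)ρ^9/(1−ρ^10) = 0.096984
λ_eff = λ(1 − P_K) = 47.15·(1 − 0.096984) = 47.15·0.903016 = 42.5772 /hr

Final: 42.5772 /hr


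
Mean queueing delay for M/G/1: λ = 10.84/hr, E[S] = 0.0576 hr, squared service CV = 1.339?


ρ = λ·E[S] = 10.84·0.0576 = 0.6244
E[S²] = E[S]²(1+C_s²) = 0.0576²·(1+1.339) = 0.007760
Wq = λ·E[S²]/(2(1−ρ)) = 10.84·0.007760/(2·0.3756) = 0.11198 hr

Final: 0.11198 hr


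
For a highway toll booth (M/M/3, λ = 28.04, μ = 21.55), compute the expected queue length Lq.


a = λ/μ = 1.3012; ρ = a/3 = 0.4337
P₀ = 0.263434
Lq = P₀·a^c·ρ / (c!·(1−ρ)²) = 0.263434·2.20289·0.4337/(6·0.32067)
= 0.13082

Final: 0.13082


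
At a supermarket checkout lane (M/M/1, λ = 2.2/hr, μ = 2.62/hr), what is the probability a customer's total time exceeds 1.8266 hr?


W ~ Exponential(μ−λ) for M/M/1.
μ − λ = 2.62 − 2.2 = 0.4200
P(W > t) = e^{−(μ−λ)t} = e^{−0.7672} = 0.464324

Final: 0.464324


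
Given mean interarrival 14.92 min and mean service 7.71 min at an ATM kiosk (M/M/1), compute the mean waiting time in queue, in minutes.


λ = 60/14.92 = 4.0214 /hr
μ = 60/7.71 = 7.7821 /hr
ρ = λ/μ = 4.0214/7.7821 = 0.5168
Wq = ρ/(μ−λ) = 0.5168/(7.7821−4.0214) = 0.13741 hr
In minutes: 0.13741·60 = 8.245 min

Final: 8.245 min


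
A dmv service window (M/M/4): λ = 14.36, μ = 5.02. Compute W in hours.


a = 2.8606; ρ = 0.7151; P₀ = 0.046195
Lq = P₀·a^c·ρ/(c!(1−ρ)²) = 1.13584
Wq = Lq/λ = 1.13584/14.36 = 0.07910 hr
W = Wq + 1/μ = 0.07910 + 0.19920 = 0.27830 hr

Final: 0.27830 hr


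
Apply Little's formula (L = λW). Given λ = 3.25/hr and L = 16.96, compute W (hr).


W = L/λ = 16.96/3.25 = 5.2185 hr

Final: 5.2185 hr


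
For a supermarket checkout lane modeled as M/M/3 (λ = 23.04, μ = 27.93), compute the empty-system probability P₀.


a = λ/μ = 23.04/27.93 = 0.8249; ρ = a/c = 0.2750
Σ_{k=0}^{2} a^k/k! (terms k=0..2) = 1.00000 + 0.82492 + 0.34025 = 2.16517
Tail: a^3/(3!(1−ρ)) = 0.56135/(6·0.7250) = 0.12904
P₀ = 1/(2.16517 + 0.12904) = 1/2.29421 = 0.435880

Final: 0.435880


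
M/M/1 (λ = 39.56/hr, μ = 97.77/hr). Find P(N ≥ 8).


ρ = 39.56/97.77 = 0.4046
P(N ≥ n) = ρ^n = 0.4046^8 = 0.0007185

Final: 0.0007185


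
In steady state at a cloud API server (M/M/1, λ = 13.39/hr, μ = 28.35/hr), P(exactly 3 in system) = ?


ρ = 13.39/28.35 = 0.4723
P_n = (1−ρ)·ρ^n = (1 − 0.4723)·0.4723^3 = 0.5277·0.105362 = 0.055598

Final: 0.055598


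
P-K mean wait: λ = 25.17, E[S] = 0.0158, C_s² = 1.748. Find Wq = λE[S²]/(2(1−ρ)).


ρ = λ·E[S] = 25.17·0.0158 = 0.3977
E[S²] = E[S]²(1+C_s²) = 0.0158²·(1+1.748) = 0.0006860
Wq = λ·E[S²]/(2(1−ρ)) = 25.17·0.0006860/(2·0.6023) = 0.01433 hr

Final: 0.01433 hr


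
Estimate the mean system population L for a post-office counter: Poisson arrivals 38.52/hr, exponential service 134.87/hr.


ρ = λ/μ = 38.52/134.87 = 0.2856
L = ρ/(1−ρ) = 0.2856/(1 − 0.2856) = 0.2856/0.7144 = 0.3998

Final: 0.3998


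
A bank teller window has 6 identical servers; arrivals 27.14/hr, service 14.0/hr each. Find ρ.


ρ = λ/(cμ) = 27.14/(6·14.0) = 27.14/84.00 = 0.3231

Final: 0.3231


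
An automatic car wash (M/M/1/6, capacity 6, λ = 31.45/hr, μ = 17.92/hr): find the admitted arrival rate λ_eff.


ρ = 1.7550; P_K = (1−ρ)ρ^6/(1−ρ^7) = 0.438762
λ_eff = λ(1 − P_K) = 31.45·(1 − 0.438762) = 31.45·0.561238 = 17.6509 /hr

Final: 17.6509 /hr


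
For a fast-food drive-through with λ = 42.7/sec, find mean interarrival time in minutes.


Mean interarrival time = 1/λ = 1/42.7 second = 0.02342 second
In minutes: 0.02342 × 0.0166667 = 0.0003903 min

Final: 0.0003903 min


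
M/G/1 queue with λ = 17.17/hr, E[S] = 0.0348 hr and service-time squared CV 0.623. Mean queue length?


ρ = λ·E[S] = 17.17·0.0348 = 0.5975
Lq = ρ²(1+C_s²)/(2(1−ρ)) = 0.3570·(1+0.623)/(2·0.4025)
= 0.3570·1.6230/0.8050 = 0.71984

Final: 0.71984


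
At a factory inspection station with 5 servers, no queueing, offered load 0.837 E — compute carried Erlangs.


B(5,0.837) = 0.001483 (Erlang-B)
Carried load = a(1 − B) = 0.837·(1 − 0.001483) = 0.837·0.998517 = 0.8358 E

Final: 0.8358 Erlangs


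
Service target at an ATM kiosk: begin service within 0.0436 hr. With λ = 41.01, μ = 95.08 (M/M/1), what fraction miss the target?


ρ = 41.01/95.08 = 0.4313
P(Wq > t) = ρ·e^{−(μ−λ)t} = 0.4313·e^{−2.3575}
= 0.4313·0.094661 = 0.040829

Final: 0.040829


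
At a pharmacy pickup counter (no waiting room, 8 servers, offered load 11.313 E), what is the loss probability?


B(c,a) = (a^c/c!) / Σ_{k=0}^{c} a^k/k!
a^8/8! = 6654.290761
Σ terms (k=0..8): 1.00000 + 11.31300 + 63.99198 + 241.31377 + 682.49568 + 1544.21473 + 2911.61687 + 4705.58880 + 6654.29076 = 16815.825590
B = 6654.290761/16815.825590 = 0.395716

Final: 0.395716


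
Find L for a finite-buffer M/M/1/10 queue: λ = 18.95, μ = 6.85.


ρ = 18.95/6.85 = 2.7664
L = ρ[1 − (K+1)ρ^K + Kρ^(K+1)] / [(1−ρ)(1−ρ^(K+1))]
Numerator: 2.7664·(1 − 11·26253.452746 + 10·72628.164895) = 1210295.470481
Denominator: (-1.7664)·(-72627.164895) = 128290.320472
L = 1210295.470481/128290.320472 = 9.4340

Final: 9.4340


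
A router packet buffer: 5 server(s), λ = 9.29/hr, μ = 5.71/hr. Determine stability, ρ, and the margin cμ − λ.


Total capacity cμ = 5·5.71 = 28.55/hr
ρ = λ/(cμ) = 9.29/28.55 = 0.3254
Stable ⇔ ρ < 1: YES
Spare capacity = cμ − λ = 28.55 − 9.29 = 19.26/hr

Final: ρ = 0.3254; stable; margin = 19.26/hr


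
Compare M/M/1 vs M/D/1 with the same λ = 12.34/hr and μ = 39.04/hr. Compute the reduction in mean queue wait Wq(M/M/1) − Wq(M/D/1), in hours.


ρ = 12.34/39.04 = 0.3161
Wq(M/M/1) = ρ/(μ−λ) = 0.3161/26.70 = 0.01184 hr
Wq(M/D/1) = ρ/(2(μ−λ)) = 0.005919 hr
Savings = 0.01184 − 0.005919 = 0.005919 hr

Final: 0.005919 hr


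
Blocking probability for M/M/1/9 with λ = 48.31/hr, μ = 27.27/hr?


ρ = λ/μ = 48.31/27.27 = 1.7715
P_K = (1−ρ)ρ^K/(1−ρ^(K+1)) = (-0.7715·171.856948)/(1 − 304.452115)
= -132.595167/-303.452115 = 0.436956

Final: 0.436956


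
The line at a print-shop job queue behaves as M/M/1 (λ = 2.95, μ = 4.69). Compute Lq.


ρ = 2.95/4.69 = 0.6290
Lq = ρ²/(1−ρ) = 0.3956/0.3710 = 1.0664

Final: 1.0664


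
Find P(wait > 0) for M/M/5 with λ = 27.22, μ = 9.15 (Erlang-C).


a = λ/μ = 2.9749; ρ = a/5 = 0.5950
P₀ = 0.047974 (from M/M/c formula)
C(c,a) = [a^c/(c!(1−ρ))]·P₀ = [232.98885/(120·0.4050)]·0.047974
= 4.79369·0.047974 = 0.229973

Final: 0.229973


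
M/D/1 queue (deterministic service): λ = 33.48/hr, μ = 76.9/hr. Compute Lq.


ρ = 33.48/76.9 = 0.4354
M/D/1: Lq = ρ²/(2(1−ρ)) = 0.1895/(2·0.5646) = 0.16785

Final: 0.16785


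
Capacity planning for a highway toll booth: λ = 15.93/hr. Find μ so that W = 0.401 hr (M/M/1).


W = 1/(μ−λ) ⇒ μ − λ = 1/W = 1/0.401 = 2.4938
μ = λ + 1/W = 15.93 + 2.4938 = 18.4238 per hr

Final: 18.4238 /hr


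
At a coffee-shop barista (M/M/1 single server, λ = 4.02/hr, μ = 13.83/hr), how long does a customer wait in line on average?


ρ = 4.02/13.83 = 0.2907
Wq = ρ/(μ−λ) = 0.2907/(13.83 − 4.02) = 0.2907/9.81 = 0.02963 hr

Final: 0.02963 hr


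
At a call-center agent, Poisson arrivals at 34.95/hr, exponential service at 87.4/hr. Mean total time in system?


W = 1/(μ−λ) = 1/(87.4 − 34.95) = 1/52.45 = 0.01907 hr

Final: 0.01907 hr


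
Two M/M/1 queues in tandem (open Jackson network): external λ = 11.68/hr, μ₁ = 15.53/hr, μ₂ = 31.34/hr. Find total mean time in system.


Each node sees arrival rate λ = 11.68/hr (tandem ⇒ throughput preserved).
W₁ = 1/(μ₁−λ) = 1/(15.53−11.68) = 0.25974 hr
W₂ = 1/(μ₂−λ) = 1/(31.34−11.68) = 0.05086 hr
W_total = W₁ + W₂ = 0.25974 + 0.05086 = 0.31060 hr

Final: 0.31060 hr


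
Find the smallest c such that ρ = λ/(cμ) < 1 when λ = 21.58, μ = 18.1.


Stability requires cμ > λ ⇔ c > λ/μ.
λ/μ = 21.58/18.1 = 1.1923
Minimum integer c = ⌊1.1923⌋ + 1 = 2
Check: 2·18.1 = 36.20 > 21.58, while 1·18.1 = 18.10 ≤ 21.58

Final: 2 servers


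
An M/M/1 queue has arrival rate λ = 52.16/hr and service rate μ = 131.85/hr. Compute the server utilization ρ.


ρ = λ/μ = 52.16/131.85 = 0.3956

Final: 0.3956


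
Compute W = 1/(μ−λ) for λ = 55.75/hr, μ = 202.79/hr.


W = 1/(μ−λ) = 1/(202.79 − 55.75) = 1/147.04 = 0.006801 hr

Final: 0.006801 hr


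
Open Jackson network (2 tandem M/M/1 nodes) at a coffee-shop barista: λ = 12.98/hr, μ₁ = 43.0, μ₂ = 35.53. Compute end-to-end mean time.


Each node sees arrival rate λ = 12.98/hr (tandem ⇒ throughput preserved).
W₁ = 1/(μ₁−λ) = 1/(43.0−12.98) = 0.03331 hr
W₂ = 1/(μ₂−λ) = 1/(35.53−12.98) = 0.04435 hr
W_total = W₁ + W₂ = 0.03331 + 0.04435 = 0.07766 hr

Final: 0.07766 hr


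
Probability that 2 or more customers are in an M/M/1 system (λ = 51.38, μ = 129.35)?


ρ = 51.38/129.35 = 0.3972
P(N ≥ n) = ρ^n = 0.3972^2 = 0.157781

Final: 0.157781


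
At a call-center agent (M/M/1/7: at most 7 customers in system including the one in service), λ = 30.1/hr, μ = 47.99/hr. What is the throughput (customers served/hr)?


ρ = 0.6272; P_K = (1−ρ)ρ^7/(1−ρ^8) = 0.014585
λ_eff = λ(1 − P_K) = 30.1·(1 − 0.014585) = 30.1·0.985415 = 29.6610 /hr

Final: 29.6610 /hr


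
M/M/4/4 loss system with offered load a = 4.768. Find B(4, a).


B(c,a) = (a^c/c!) / Σ_{k=0}^{c} a^k/k!
a^4/4! = 21.534448
Σ terms (k=0..4): 1.00000 + 4.76800 + 11.36691 + 18.06581 + 21.53445 = 56.735172
B = 21.534448/56.735172 = 0.379561

Final: 0.379561


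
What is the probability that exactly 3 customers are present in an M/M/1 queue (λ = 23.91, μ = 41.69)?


ρ = 23.91/41.69 = 0.5735
P_n = (1−ρ)·ρ^n = (1 − 0.5735)·0.5735^3 = 0.4265·0.188644 = 0.080453

Final: 0.080453


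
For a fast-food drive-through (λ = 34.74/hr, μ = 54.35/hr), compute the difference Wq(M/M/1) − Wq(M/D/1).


ρ = 34.74/54.35 = 0.6392
Wq(M/M/1) = ρ/(μ−λ) = 0.6392/19.61 = 0.03260 hr
Wq(M/D/1) = ρ/(2(μ−λ)) = 0.01630 hr
Savings = 0.03260 − 0.01630 = 0.01630 hr

Final: 0.01630 hr


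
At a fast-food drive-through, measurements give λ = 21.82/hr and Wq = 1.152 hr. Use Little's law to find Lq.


Lq = λWq = 21.82·1.152 = 25.1366

Final: 25.1366


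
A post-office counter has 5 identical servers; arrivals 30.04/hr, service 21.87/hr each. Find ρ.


ρ = λ/(cμ) = 30.04/(5·21.87) = 30.04/109.35 = 0.2747

Final: 0.2747


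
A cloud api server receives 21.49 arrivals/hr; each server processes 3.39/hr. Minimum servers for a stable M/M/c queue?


Stability requires cμ > λ ⇔ c > λ/μ.
λ/μ = 21.49/3.39 = 6.3392
Minimum integer c = ⌊6.3392⌋ + 1 = 7
Check: 7·3.39 = 23.73 > 21.49, while 6·3.39 = 20.34 ≤ 21.49

Final: 7 servers


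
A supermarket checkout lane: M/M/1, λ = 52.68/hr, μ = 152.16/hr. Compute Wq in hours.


ρ = 52.68/152.16 = 0.3462
Wq = ρ/(μ−λ) = 0.3462/(152.16 − 52.68) = 0.3462/99.48 = 0.003480 hr

Final: 0.003480 hr


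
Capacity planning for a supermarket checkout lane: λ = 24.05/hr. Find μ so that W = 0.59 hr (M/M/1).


W = 1/(μ−λ) ⇒ μ − λ = 1/W = 1/0.59 = 1.6949
μ = λ + 1/W = 24.05 + 1.6949 = 25.7449 per hr

Final: 25.7449 /hr


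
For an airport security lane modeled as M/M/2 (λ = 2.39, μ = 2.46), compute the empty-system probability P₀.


a = λ/μ = 2.39/2.46 = 0.9715; ρ = a/c = 0.4858
Σ_{k=0}^{1} a^k/k! (terms k=0..1) = 1.00000 + 0.97154 = 1.97154
Tail: a^2/(2!(1−ρ)) = 0.94390/(2·0.5142) = 0.91778
P₀ = 1/(1.97154 + 0.91778) = 1/2.88933 = 0.346101

Final: 0.346101


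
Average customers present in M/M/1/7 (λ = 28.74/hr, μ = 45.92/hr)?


ρ = 28.74/45.92 = 0.6259
L = ρ[1 − (K+1)ρ^K + Kρ^(K+1)] / [(1−ρ)(1−ρ^(K+1))]
Numerator: 0.6259·(1 − 8·0.037618 + 7·0.023544) = 0.540668
Denominator: (0.3741)·(0.976456) = 0.365320
L = 0.540668/0.365320 = 1.4800

Final: 1.4800


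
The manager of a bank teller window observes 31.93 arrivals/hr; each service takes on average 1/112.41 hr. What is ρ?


ρ = λ/μ = 31.93/112.41 = 0.2840

Final: 0.2840


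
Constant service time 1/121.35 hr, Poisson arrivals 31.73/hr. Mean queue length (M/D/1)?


ρ = 31.73/121.35 = 0.2615
M/D/1: Lq = ρ²/(2(1−ρ)) = 0.06837/(2·0.7385) = 0.04629

Final: 0.04629


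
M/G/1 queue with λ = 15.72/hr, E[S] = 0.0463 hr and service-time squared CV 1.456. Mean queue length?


ρ = λ·E[S] = 15.72·0.0463 = 0.7278
Lq = ρ²(1+C_s²)/(2(1−ρ)) = 0.5297·(1+1.456)/(2·0.2722)
= 0.5297·2.4560/0.5443 = 2.39020

Final: 2.39020


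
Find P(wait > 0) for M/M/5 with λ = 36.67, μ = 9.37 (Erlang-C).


a = λ/μ = 3.9136; ρ = a/5 = 0.7827
P₀ = 0.014805 (from M/M/c formula)
C(c,a) = [a^c/(c!(1−ρ))]·P₀ = [918.02941/(120·0.2173)]·0.014805
= 35.20766·0.014805 = 0.521262

Final: 0.521262


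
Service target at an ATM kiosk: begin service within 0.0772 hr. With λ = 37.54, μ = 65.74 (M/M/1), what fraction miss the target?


ρ = 37.54/65.74 = 0.5710
P(Wq > t) = ρ·e^{−(μ−λ)t} = 0.5710·e^{−2.1770}
= 0.5710·0.113377 = 0.064742

Final: 0.064742


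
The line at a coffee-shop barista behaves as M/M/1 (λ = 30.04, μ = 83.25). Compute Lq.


ρ = 30.04/83.25 = 0.3608
Lq = ρ²/(1−ρ) = 0.1302/0.6392 = 0.2037

Final: 0.2037


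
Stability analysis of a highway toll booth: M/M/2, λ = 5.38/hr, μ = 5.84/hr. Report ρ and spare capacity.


Total capacity cμ = 2·5.84 = 11.68/hr
ρ = λ/(cμ) = 5.38/11.68 = 0.4606
Stable ⇔ ρ < 1: YES
Spare capacity = cμ − λ = 11.68 − 5.38 = 6.30/hr

Final: ρ = 0.4606; stable; margin = 6.30/hr
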